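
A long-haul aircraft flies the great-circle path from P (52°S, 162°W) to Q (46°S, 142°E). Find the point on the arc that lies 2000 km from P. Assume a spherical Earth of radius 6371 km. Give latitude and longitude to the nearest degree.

Write both endpoints as unit vectors p₁, p₂ with components (cos φ cos λ, cos φ sin λ, sin φ).
The central angle between the endpoints is δ = arccos(p₁·p₂) ≈ 0.633 rad (36.3°). The total great-circle distance is δ·R ≈ 0.633 × 6371 ≈ 4036 km, so the target fraction is f = 2000/4036 ≈ 0.496.
Interpolate at f ≈ 0.496 with slerp weights a = sin((1−f)δ)/sin δ ≈ 0.531, b = sin(fδ)/sin δ ≈ 0.522.
p = a·p₁ + b·p₂ ≈ (-0.596, 0.122, -0.793); φ = arcsin(p_z) ≈ -52.51°, λ = atan2(p_y, p_x) ≈ 168.42°.

≈ (53°S, 168°E)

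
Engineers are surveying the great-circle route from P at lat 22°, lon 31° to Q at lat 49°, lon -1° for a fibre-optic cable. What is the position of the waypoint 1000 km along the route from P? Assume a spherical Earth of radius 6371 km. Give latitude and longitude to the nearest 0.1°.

≈ lat 29.2°, lon 25.1°

The haversine formula gives a central angle δ ≈ 0.646 rad (37.0°) between the endpoints. The total great-circle distance is δ·R ≈ 0.646 × 6371 ≈ 4115 km, so the target fraction is f = 1000/4115 ≈ 0.243.
Interpolate at f ≈ 0.243 with slerp weights a = sin((1−f)δ)/sin δ ≈ 0.780, b = sin(fδ)/sin δ ≈ 0.260.
p = a·p₁ + b·p₂ ≈ (0.791, 0.370, 0.488); φ = arcsin(p_z) ≈ 29.23°, λ = atan2(p_y, p_x) ≈ 25.06°.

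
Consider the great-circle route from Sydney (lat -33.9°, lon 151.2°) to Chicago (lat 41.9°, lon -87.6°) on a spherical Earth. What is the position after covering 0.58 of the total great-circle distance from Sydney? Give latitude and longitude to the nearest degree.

≈ lat 15°, lon -146°

Convert each endpoint to a unit vector on the sphere (x = cos φ cos λ, y = cos φ sin λ, z = sin φ).
The central angle between the endpoints is δ = arccos(p₁·p₂) ≈ 2.336 rad (133.8°).
Interpolate at f = 0.58 with slerp weights a = sin((1−f)δ)/sin δ ≈ 1.152, b = sin(fδ)/sin δ ≈ 1.354.
p = a·p₁ + b·p₂ ≈ (-0.796, -0.546, 0.262); φ = arcsin(p_z) ≈ 15.17°, λ = atan2(p_y, p_x) ≈ -145.53°.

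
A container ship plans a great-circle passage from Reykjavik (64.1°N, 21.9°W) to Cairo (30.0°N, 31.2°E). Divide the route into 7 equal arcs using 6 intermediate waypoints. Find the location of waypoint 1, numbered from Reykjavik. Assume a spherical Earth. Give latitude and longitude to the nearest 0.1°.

≈ 61.1°N, 8.6°W

From cos δ = sin φ₁ sin φ₂ + cos φ₁ cos φ₂ cos Δλ, the central angle is δ ≈ 0.827 rad (47.4°).
Interpolate at f = 1/7 with slerp weights a = sin((1−f)δ)/sin δ ≈ 0.885, b = sin(fδ)/sin δ ≈ 0.160.
p = a·p₁ + b·p₂ ≈ (0.477, -0.072, 0.876); φ = arcsin(p_z) ≈ 61.14°, λ = atan2(p_y, p_x) ≈ -8.61°.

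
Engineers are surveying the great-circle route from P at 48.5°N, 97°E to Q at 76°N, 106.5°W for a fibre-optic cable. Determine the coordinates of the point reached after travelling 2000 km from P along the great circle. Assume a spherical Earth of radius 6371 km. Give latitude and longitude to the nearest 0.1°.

Convert each endpoint to a unit vector on the sphere (x = cos φ cos λ, y = cos φ sin λ, z = sin φ).
The central angle between the endpoints is δ = arccos(p₁·p₂) ≈ 0.952 rad (54.6°). The total great-circle distance is δ·R ≈ 0.952 × 6371 ≈ 6068 km, so the target fraction is f = 2000/6068 ≈ 0.330.
Interpolate at f ≈ 0.330 with slerp weights a = sin((1−f)δ)/sin δ ≈ 0.731, b = sin(fδ)/sin δ ≈ 0.379.
p = a·p₁ + b·p₂ ≈ (-0.085, 0.393, 0.916); φ = arcsin(p_z) ≈ 66.28°, λ = atan2(p_y, p_x) ≈ 102.21°.

≈ 66.3°N, 102.2°E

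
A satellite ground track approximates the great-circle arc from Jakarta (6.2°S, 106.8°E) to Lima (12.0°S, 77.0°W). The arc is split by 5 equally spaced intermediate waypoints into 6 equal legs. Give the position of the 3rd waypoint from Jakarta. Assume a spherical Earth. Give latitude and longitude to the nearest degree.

≈ (78°S, 179°W)

Convert each endpoint to a unit vector on the sphere (x = cos φ cos λ, y = cos φ sin λ, z = sin φ).
The central angle between the endpoints is δ = arccos(p₁·p₂) ≈ 2.817 rad (161.4°).
Interpolate at f = 3/6 with slerp weights a = sin((1−f)δ)/sin δ ≈ 3.096, b = sin(fδ)/sin δ ≈ 3.096.
p = a·p₁ + b·p₂ ≈ (-0.208, -0.004, -0.978); φ = arcsin(p_z) ≈ -77.97°, λ = atan2(p_y, p_x) ≈ -178.84°.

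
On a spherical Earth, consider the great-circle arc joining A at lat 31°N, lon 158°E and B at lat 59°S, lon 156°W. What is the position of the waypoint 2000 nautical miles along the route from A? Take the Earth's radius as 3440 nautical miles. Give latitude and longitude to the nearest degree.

≈ lat 0°N, lon 170°E

Convert each endpoint to a unit vector on the sphere (x = cos φ cos λ, y = cos φ sin λ, z = sin φ).
The central angle between the endpoints is δ = arccos(p₁·p₂) ≈ 1.706 rad (97.7°). The total great-circle distance is δ·R ≈ 1.706 × 3440 ≈ 5869 nmi, so the target fraction is f = 2000/5869 ≈ 0.341.
Interpolate at f ≈ 0.341 with slerp weights a = sin((1−f)δ)/sin δ ≈ 0.910, b = sin(fδ)/sin δ ≈ 0.554.
p = a·p₁ + b·p₂ ≈ (-0.984, 0.176, -0.006); φ = arcsin(p_z) ≈ -0.35°, λ = atan2(p_y, p_x) ≈ 169.85°.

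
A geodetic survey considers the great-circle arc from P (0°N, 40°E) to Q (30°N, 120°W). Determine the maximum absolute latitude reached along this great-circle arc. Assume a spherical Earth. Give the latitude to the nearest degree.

≈ 59°N

The great circle lies in the plane with unit normal n̂ = (p₁ × p₂)/|p₁ × p₂|.
Here n̂_z ≈ -0.510; the vertex latitude is φ_max = arccos|n̂_z| ≈ 59.4°.
Check via Clairaut: cos φ_max = |cos φ₁| · sin C = cos(0.0°)·sin(30.6°) ≈ 0.510, again giving ≈ 59.4°.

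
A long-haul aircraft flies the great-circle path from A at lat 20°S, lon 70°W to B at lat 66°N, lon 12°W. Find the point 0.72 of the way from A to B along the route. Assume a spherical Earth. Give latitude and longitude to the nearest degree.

≈ lat 45°N, lon 43°W

The haversine formula gives a central angle δ ≈ 1.681 rad (96.3°) between the endpoints.
Interpolate at f = 0.72 with slerp weights a = sin((1−f)δ)/sin δ ≈ 0.456, b = sin(fδ)/sin δ ≈ 0.941.
p = a·p₁ + b·p₂ ≈ (0.521, -0.482, 0.704); φ = arcsin(p_z) ≈ 44.75°, λ = atan2(p_y, p_x) ≈ -42.79°.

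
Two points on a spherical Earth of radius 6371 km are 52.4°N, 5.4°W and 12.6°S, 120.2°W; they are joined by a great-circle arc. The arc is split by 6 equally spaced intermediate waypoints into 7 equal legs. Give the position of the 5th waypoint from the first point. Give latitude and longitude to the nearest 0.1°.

≈ 13.6°N, 100.3°W

The haversine formula gives a central angle δ ≈ 2.007 rad (115.0°) between the endpoints.
Interpolate at f = 5/7 with slerp weights a = sin((1−f)δ)/sin δ ≈ 0.599, b = sin(fδ)/sin δ ≈ 1.093.
p = a·p₁ + b·p₂ ≈ (-0.173, -0.956, 0.236); φ = arcsin(p_z) ≈ 13.64°, λ = atan2(p_y, p_x) ≈ -100.25°.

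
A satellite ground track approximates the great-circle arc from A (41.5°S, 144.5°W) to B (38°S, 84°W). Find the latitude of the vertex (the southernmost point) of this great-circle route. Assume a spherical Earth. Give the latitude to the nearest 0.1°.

≈ 44.1°S

The great circle lies in the plane with unit normal n̂ = (p₁ × p₂)/|p₁ × p₂|.
Here n̂_z ≈ +0.718; the vertex latitude is φ_max = arccos|n̂_z| ≈ 44.1°.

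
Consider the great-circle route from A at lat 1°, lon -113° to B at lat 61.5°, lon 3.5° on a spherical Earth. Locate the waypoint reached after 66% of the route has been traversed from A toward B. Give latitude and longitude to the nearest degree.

Write both endpoints as unit vectors p₁, p₂ with components (cos φ cos λ, cos φ sin λ, sin φ).
The central angle between the endpoints is δ = arccos(p₁·p₂) ≈ 1.770 rad (101.4°).
Interpolate at f = 0.66 with slerp weights a = sin((1−f)δ)/sin δ ≈ 0.577, b = sin(fδ)/sin δ ≈ 0.938.
p = a·p₁ + b·p₂ ≈ (0.221, -0.504, 0.835); φ = arcsin(p_z) ≈ 56.59°, λ = atan2(p_y, p_x) ≈ -66.29°.

≈ lat 57°, lon -66°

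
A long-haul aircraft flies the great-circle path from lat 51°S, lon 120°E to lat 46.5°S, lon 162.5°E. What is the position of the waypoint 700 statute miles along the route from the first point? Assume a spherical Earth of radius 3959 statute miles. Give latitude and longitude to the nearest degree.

≈ lat 51°S, lon 136°E

Write both endpoints as unit vectors p₁, p₂ with components (cos φ cos λ, cos φ sin λ, sin φ).
The central angle between the endpoints is δ = arccos(p₁·p₂) ≈ 0.488 rad (28.0°). The total great-circle distance is δ·R ≈ 0.488 × 3959 ≈ 1933 mi, so the target fraction is f = 700/1933 ≈ 0.362.
Interpolate at f ≈ 0.362 with slerp weights a = sin((1−f)δ)/sin δ ≈ 0.653, b = sin(fδ)/sin δ ≈ 0.375.
p = a·p₁ + b·p₂ ≈ (-0.452, 0.434, -0.780); φ = arcsin(p_z) ≈ -51.23°, λ = atan2(p_y, p_x) ≈ 136.17°.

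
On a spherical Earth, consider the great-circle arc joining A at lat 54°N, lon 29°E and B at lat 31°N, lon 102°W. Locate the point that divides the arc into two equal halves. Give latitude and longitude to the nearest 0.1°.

Write both endpoints as unit vectors p₁, p₂ with components (cos φ cos λ, cos φ sin λ, sin φ).
The central angle between the endpoints is δ = arccos(p₁·p₂) ≈ 1.485 rad (85.1°).
Interpolate at f = 1/2 with slerp weights a = sin((1−f)δ)/sin δ ≈ 0.678, b = sin(fδ)/sin δ ≈ 0.678.
p = a·p₁ + b·p₂ ≈ (0.228, -0.376, 0.898); φ = arcsin(p_z) ≈ 63.94°, λ = atan2(p_y, p_x) ≈ -58.75°.

≈ lat 63.9°N, lon 58.7°W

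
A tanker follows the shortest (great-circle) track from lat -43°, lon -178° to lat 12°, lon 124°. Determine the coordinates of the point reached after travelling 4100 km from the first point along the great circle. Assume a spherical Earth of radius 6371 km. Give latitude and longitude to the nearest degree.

≈ lat -18°, lon 149°

Convert each endpoint to a unit vector on the sphere (x = cos φ cos λ, y = cos φ sin λ, z = sin φ).
The central angle between the endpoints is δ = arccos(p₁·p₂) ≈ 1.331 rad (76.3°). The total great-circle distance is δ·R ≈ 1.331 × 6371 ≈ 8481 km, so the target fraction is f = 4100/8481 ≈ 0.483.
Interpolate at f ≈ 0.483 with slerp weights a = sin((1−f)δ)/sin δ ≈ 0.653, b = sin(fδ)/sin δ ≈ 0.618.
p = a·p₁ + b·p₂ ≈ (-0.815, 0.484, -0.317); φ = arcsin(p_z) ≈ -18.49°, λ = atan2(p_y, p_x) ≈ 149.30°.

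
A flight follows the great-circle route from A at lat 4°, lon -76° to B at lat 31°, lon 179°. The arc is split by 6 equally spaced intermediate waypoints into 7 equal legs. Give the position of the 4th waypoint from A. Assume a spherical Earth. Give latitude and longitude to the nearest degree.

Convert each endpoint to a unit vector on the sphere (x = cos φ cos λ, y = cos φ sin λ, z = sin φ).
The central angle between the endpoints is δ = arccos(p₁·p₂) ≈ 1.757 rad (100.7°).
Interpolate at f = 4/7 with slerp weights a = sin((1−f)δ)/sin δ ≈ 0.696, b = sin(fδ)/sin δ ≈ 0.859.
p = a·p₁ + b·p₂ ≈ (-0.568, -0.661, 0.491); φ = arcsin(p_z) ≈ 29.39°, λ = atan2(p_y, p_x) ≈ -130.67°.

≈ lat 29°, lon -131°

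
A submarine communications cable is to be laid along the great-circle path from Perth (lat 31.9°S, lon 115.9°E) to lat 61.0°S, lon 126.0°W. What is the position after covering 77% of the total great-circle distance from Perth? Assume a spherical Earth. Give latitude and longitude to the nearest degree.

Convert each endpoint to a unit vector on the sphere (x = cos φ cos λ, y = cos φ sin λ, z = sin φ).
The central angle between the endpoints is δ = arccos(p₁·p₂) ≈ 1.299 rad (74.4°).
Interpolate at f = 0.77 with slerp weights a = sin((1−f)δ)/sin δ ≈ 0.306, b = sin(fδ)/sin δ ≈ 0.874.
p = a·p₁ + b·p₂ ≈ (-0.362, -0.109, -0.926); φ = arcsin(p_z) ≈ -67.76°, λ = atan2(p_y, p_x) ≈ -163.21°.

≈ lat 68°S, lon 163°W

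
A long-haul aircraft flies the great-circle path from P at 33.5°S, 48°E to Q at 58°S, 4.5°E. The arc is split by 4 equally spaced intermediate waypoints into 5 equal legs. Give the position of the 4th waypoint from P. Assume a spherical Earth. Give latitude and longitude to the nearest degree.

≈ 55°S, 17°E

Convert each endpoint to a unit vector on the sphere (x = cos φ cos λ, y = cos φ sin λ, z = sin φ).
The central angle between the endpoints is δ = arccos(p₁·p₂) ≈ 0.662 rad (37.9°).
Interpolate at f = 4/5 with slerp weights a = sin((1−f)δ)/sin δ ≈ 0.215, b = sin(fδ)/sin δ ≈ 0.822.
p = a·p₁ + b·p₂ ≈ (0.554, 0.167, -0.816); φ = arcsin(p_z) ≈ -54.64°, λ = atan2(p_y, p_x) ≈ 16.80°.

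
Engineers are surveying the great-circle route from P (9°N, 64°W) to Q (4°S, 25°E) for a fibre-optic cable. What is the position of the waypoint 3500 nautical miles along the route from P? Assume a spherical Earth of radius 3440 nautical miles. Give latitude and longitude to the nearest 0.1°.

The haversine formula gives a central angle δ ≈ 1.565 rad (89.6°) between the endpoints. The total great-circle distance is δ·R ≈ 1.565 × 3440 ≈ 5382 nmi, so the target fraction is f = 3500/5382 ≈ 0.650.
Interpolate at f ≈ 0.650 with slerp weights a = sin((1−f)δ)/sin δ ≈ 0.520, b = sin(fδ)/sin δ ≈ 0.851.
p = a·p₁ + b·p₂ ≈ (0.994, -0.103, 0.022); φ = arcsin(p_z) ≈ 1.26°, λ = atan2(p_y, p_x) ≈ -5.92°.

≈ (1.3°N, 5.9°W)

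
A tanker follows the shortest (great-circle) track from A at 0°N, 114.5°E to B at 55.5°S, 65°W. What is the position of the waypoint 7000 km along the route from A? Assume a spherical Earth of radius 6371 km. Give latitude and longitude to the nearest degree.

Write both endpoints as unit vectors p₁, p₂ with components (cos φ cos λ, cos φ sin λ, sin φ).
The central angle between the endpoints is δ = arccos(p₁·p₂) ≈ 2.173 rad (124.5°). The total great-circle distance is δ·R ≈ 2.173 × 6371 ≈ 13844 km, so the target fraction is f = 7000/13844 ≈ 0.506.
Interpolate at f ≈ 0.506 with slerp weights a = sin((1−f)δ)/sin δ ≈ 1.067, b = sin(fδ)/sin δ ≈ 1.081.
p = a·p₁ + b·p₂ ≈ (-0.184, 0.416, -0.891); φ = arcsin(p_z) ≈ -62.95°, λ = atan2(p_y, p_x) ≈ 113.83°.

≈ 63°S, 114°E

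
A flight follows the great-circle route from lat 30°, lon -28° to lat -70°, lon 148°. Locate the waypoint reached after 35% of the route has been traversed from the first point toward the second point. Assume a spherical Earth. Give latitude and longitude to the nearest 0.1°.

Convert each endpoint to a unit vector on the sphere (x = cos φ cos λ, y = cos φ sin λ, z = sin φ).
The central angle between the endpoints is δ = arccos(p₁·p₂) ≈ 2.442 rad (139.9°).
Interpolate at f = 0.35 with slerp weights a = sin((1−f)δ)/sin δ ≈ 1.553, b = sin(fδ)/sin δ ≈ 1.172.
p = a·p₁ + b·p₂ ≈ (0.848, -0.419, -0.325); φ = arcsin(p_z) ≈ -18.95°, λ = atan2(p_y, p_x) ≈ -26.31°.

≈ lat -19.0°, lon -26.3°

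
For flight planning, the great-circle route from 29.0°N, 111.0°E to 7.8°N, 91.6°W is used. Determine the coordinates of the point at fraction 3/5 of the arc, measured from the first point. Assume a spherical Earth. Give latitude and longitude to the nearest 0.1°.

Convert each endpoint to a unit vector on the sphere (x = cos φ cos λ, y = cos φ sin λ, z = sin φ).
The central angle between the endpoints is δ = arccos(p₁·p₂) ≈ 2.395 rad (137.2°).
Interpolate at f = 3/5 with slerp weights a = sin((1−f)δ)/sin δ ≈ 1.205, b = sin(fδ)/sin δ ≈ 1.460.
p = a·p₁ + b·p₂ ≈ (-0.418, -0.462, 0.782); φ = arcsin(p_z) ≈ 51.47°, λ = atan2(p_y, p_x) ≈ -132.16°.

≈ 51.5°N, 132.2°W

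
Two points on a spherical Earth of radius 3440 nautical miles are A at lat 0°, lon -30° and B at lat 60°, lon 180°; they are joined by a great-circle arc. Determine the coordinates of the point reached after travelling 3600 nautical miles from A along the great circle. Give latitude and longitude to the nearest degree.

From cos δ = sin φ₁ sin φ₂ + cos φ₁ cos φ₂ cos Δλ, the central angle is δ ≈ 2.019 rad (115.7°). The total great-circle distance is δ·R ≈ 2.019 × 3440 ≈ 6944 nmi, so the target fraction is f = 3600/6944 ≈ 0.518.
Interpolate at f ≈ 0.518 with slerp weights a = sin((1−f)δ)/sin δ ≈ 0.916, b = sin(fδ)/sin δ ≈ 0.960.
p = a·p₁ + b·p₂ ≈ (0.313, -0.458, 0.832); φ = arcsin(p_z) ≈ 56.28°, λ = atan2(p_y, p_x) ≈ -55.62°.

≈ lat 56°, lon -56°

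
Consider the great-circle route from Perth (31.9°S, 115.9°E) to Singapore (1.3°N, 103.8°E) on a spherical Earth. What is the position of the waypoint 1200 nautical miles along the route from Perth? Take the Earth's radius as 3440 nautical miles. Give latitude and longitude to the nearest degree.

≈ 13°S, 109°E

From cos δ = sin φ₁ sin φ₂ + cos φ₁ cos φ₂ cos Δλ, the central angle is δ ≈ 0.613 rad (35.1°). The total great-circle distance is δ·R ≈ 0.613 × 3440 ≈ 2109 nmi, so the target fraction is f = 1200/2109 ≈ 0.569.
Interpolate at f ≈ 0.569 with slerp weights a = sin((1−f)δ)/sin δ ≈ 0.454, b = sin(fδ)/sin δ ≈ 0.594.
p = a·p₁ + b·p₂ ≈ (-0.310, 0.923, -0.226); φ = arcsin(p_z) ≈ -13.08°, λ = atan2(p_y, p_x) ≈ 108.56°.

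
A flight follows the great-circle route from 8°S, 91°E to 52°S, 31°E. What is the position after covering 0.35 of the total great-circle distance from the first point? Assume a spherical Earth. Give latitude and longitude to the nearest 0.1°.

Write both endpoints as unit vectors p₁, p₂ with components (cos φ cos λ, cos φ sin λ, sin φ).
The central angle between the endpoints is δ = arccos(p₁·p₂) ≈ 1.143 rad (65.5°).
Interpolate at f = 0.35 with slerp weights a = sin((1−f)δ)/sin δ ≈ 0.744, b = sin(fδ)/sin δ ≈ 0.428.
p = a·p₁ + b·p₂ ≈ (0.213, 0.872, -0.441); φ = arcsin(p_z) ≈ -26.16°, λ = atan2(p_y, p_x) ≈ 76.27°.

≈ 26.2°S, 76.3°E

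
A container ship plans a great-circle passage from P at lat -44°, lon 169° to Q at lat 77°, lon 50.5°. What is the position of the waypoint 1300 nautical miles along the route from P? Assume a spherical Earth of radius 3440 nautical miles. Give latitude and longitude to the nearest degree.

≈ lat -23°, lon 162°

Write both endpoints as unit vectors p₁, p₂ with components (cos φ cos λ, cos φ sin λ, sin φ).
The central angle between the endpoints is δ = arccos(p₁·p₂) ≈ 2.425 rad (138.9°). The total great-circle distance is δ·R ≈ 2.425 × 3440 ≈ 8342 nmi, so the target fraction is f = 1300/8342 ≈ 0.156.
Interpolate at f ≈ 0.156 with slerp weights a = sin((1−f)δ)/sin δ ≈ 1.353, b = sin(fδ)/sin δ ≈ 0.562.
p = a·p₁ + b·p₂ ≈ (-0.875, 0.283, -0.393); φ = arcsin(p_z) ≈ -23.11°, λ = atan2(p_y, p_x) ≈ 162.06°.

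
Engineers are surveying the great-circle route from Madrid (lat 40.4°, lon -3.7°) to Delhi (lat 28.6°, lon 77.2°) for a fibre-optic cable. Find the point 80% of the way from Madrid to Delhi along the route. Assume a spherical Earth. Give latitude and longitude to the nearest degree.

≈ lat 35°, lon 64°

From cos δ = sin φ₁ sin φ₂ + cos φ₁ cos φ₂ cos Δλ, the central angle is δ ≈ 1.142 rad (65.4°).
Interpolate at f = 0.80 with slerp weights a = sin((1−f)δ)/sin δ ≈ 0.249, b = sin(fδ)/sin δ ≈ 0.870.
p = a·p₁ + b·p₂ ≈ (0.359, 0.733, 0.578); φ = arcsin(p_z) ≈ 35.31°, λ = atan2(p_y, p_x) ≈ 63.94°.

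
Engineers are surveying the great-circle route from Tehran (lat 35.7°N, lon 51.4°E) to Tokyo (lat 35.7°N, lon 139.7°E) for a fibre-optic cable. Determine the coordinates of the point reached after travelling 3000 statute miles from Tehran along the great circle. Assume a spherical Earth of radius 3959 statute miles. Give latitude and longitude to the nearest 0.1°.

Convert each endpoint to a unit vector on the sphere (x = cos φ cos λ, y = cos φ sin λ, z = sin φ).
The central angle between the endpoints is δ = arccos(p₁·p₂) ≈ 1.202 rad (68.9°). The total great-circle distance is δ·R ≈ 1.202 × 3959 ≈ 4760 mi, so the target fraction is f = 3000/4760 ≈ 0.630.
Interpolate at f ≈ 0.630 with slerp weights a = sin((1−f)δ)/sin δ ≈ 0.461, b = sin(fδ)/sin δ ≈ 0.737.
p = a·p₁ + b·p₂ ≈ (-0.223, 0.680, 0.699); φ = arcsin(p_z) ≈ 44.34°, λ = atan2(p_y, p_x) ≈ 108.14°.

≈ lat 44.3°N, lon 108.1°E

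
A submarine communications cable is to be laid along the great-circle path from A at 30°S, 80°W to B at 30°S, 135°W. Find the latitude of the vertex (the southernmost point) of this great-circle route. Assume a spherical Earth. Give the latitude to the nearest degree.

The great circle lies in the plane with unit normal n̂ = (p₁ × p₂)/|p₁ × p₂|.
Here n̂_z ≈ -0.838; the vertex latitude is φ_max = arccos|n̂_z| ≈ 33.1°.
Check via Clairaut: cos φ_max = |cos φ₁| · sin C = cos(30.0°)·sin(104.6°) ≈ 0.838, again giving ≈ 33.1°.

≈ 33°S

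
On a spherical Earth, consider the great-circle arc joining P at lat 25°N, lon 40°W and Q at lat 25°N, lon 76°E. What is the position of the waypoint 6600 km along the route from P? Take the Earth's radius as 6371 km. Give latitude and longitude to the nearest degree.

Convert each endpoint to a unit vector on the sphere (x = cos φ cos λ, y = cos φ sin λ, z = sin φ).
The central angle between the endpoints is δ = arccos(p₁·p₂) ≈ 1.753 rad (100.5°). The total great-circle distance is δ·R ≈ 1.753 × 6371 ≈ 11170 km, so the target fraction is f = 6600/11170 ≈ 0.591.
Interpolate at f ≈ 0.591 with slerp weights a = sin((1−f)δ)/sin δ ≈ 0.668, b = sin(fδ)/sin δ ≈ 0.875.
p = a·p₁ + b·p₂ ≈ (0.656, 0.380, 0.652); φ = arcsin(p_z) ≈ 40.71°, λ = atan2(p_y, p_x) ≈ 30.08°.

≈ lat 41°N, lon 30°E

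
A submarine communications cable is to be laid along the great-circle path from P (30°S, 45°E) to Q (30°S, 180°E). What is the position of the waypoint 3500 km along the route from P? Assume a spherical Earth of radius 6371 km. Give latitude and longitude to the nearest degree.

Write both endpoints as unit vectors p₁, p₂ with components (cos φ cos λ, cos φ sin λ, sin φ).
The central angle between the endpoints is δ = arccos(p₁·p₂) ≈ 1.855 rad (106.3°). The total great-circle distance is δ·R ≈ 1.855 × 6371 ≈ 11818 km, so the target fraction is f = 3500/11818 ≈ 0.296.
Interpolate at f ≈ 0.296 with slerp weights a = sin((1−f)δ)/sin δ ≈ 1.005, b = sin(fδ)/sin δ ≈ 0.544.
p = a·p₁ + b·p₂ ≈ (0.145, 0.616, -0.775); φ = arcsin(p_z) ≈ -50.77°, λ = atan2(p_y, p_x) ≈ 76.79°.

≈ (51°S, 77°E)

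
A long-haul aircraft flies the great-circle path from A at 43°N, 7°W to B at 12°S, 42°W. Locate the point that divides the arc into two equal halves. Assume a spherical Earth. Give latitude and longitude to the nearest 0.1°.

Convert each endpoint to a unit vector on the sphere (x = cos φ cos λ, y = cos φ sin λ, z = sin φ).
The central angle between the endpoints is δ = arccos(p₁·p₂) ≈ 1.111 rad (63.6°).
Interpolate at f = 1/2 with slerp weights a = sin((1−f)δ)/sin δ ≈ 0.588, b = sin(fδ)/sin δ ≈ 0.588.
p = a·p₁ + b·p₂ ≈ (0.855, -0.438, 0.279); φ = arcsin(p_z) ≈ 16.20°, λ = atan2(p_y, p_x) ≈ -27.11°.

≈ 16.2°N, 27.1°W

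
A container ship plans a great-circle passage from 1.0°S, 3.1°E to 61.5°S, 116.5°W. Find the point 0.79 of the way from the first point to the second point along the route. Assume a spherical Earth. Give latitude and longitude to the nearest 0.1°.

≈ 63.7°S, 68.7°W

From cos δ = sin φ₁ sin φ₂ + cos φ₁ cos φ₂ cos Δλ, the central angle is δ ≈ 1.793 rad (102.7°).
Interpolate at f = 0.79 with slerp weights a = sin((1−f)δ)/sin δ ≈ 0.377, b = sin(fδ)/sin δ ≈ 1.013.
p = a·p₁ + b·p₂ ≈ (0.161, -0.412, -0.897); φ = arcsin(p_z) ≈ -63.74°, λ = atan2(p_y, p_x) ≈ -68.71°.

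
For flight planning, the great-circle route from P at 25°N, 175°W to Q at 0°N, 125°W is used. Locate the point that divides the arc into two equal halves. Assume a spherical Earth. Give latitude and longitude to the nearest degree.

The haversine formula gives a central angle δ ≈ 0.949 rad (54.4°) between the endpoints.
Interpolate at f = 1/2 with slerp weights a = sin((1−f)δ)/sin δ ≈ 0.562, b = sin(fδ)/sin δ ≈ 0.562.
p = a·p₁ + b·p₂ ≈ (-0.830, -0.505, 0.238); φ = arcsin(p_z) ≈ 13.74°, λ = atan2(p_y, p_x) ≈ -148.69°.

≈ 14°N, 149°W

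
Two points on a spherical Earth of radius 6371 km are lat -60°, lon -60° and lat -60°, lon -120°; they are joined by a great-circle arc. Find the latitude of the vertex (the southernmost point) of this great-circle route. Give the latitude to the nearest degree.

≈ -63°

The great circle lies in the plane with unit normal n̂ = (p₁ × p₂)/|p₁ × p₂|.
Here n̂_z ≈ -0.447; the vertex latitude is φ_max = arccos|n̂_z| ≈ 63.4°.
Check via Clairaut: cos φ_max = |cos φ₁| · sin C = cos(60.0°)·sin(116.6°) ≈ 0.447, again giving ≈ 63.4°.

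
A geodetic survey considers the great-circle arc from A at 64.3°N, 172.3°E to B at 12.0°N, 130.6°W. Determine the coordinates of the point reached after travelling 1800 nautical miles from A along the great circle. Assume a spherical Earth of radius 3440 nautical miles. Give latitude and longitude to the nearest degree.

≈ 43°N, 149°W

The haversine formula gives a central angle δ ≈ 1.140 rad (65.3°) between the endpoints. The total great-circle distance is δ·R ≈ 1.140 × 3440 ≈ 3921 nmi, so the target fraction is f = 1800/3921 ≈ 0.459.
Interpolate at f ≈ 0.459 with slerp weights a = sin((1−f)δ)/sin δ ≈ 0.636, b = sin(fδ)/sin δ ≈ 0.550.
p = a·p₁ + b·p₂ ≈ (-0.624, -0.371, 0.688); φ = arcsin(p_z) ≈ 43.46°, λ = atan2(p_y, p_x) ≈ -149.22°.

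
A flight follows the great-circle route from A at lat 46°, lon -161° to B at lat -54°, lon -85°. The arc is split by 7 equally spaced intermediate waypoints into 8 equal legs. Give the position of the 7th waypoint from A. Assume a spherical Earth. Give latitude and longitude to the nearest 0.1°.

≈ lat -43.3°, lon -100.7°

The haversine formula gives a central angle δ ≈ 2.075 rad (118.9°) between the endpoints.
Interpolate at f = 7/8 with slerp weights a = sin((1−f)δ)/sin δ ≈ 0.293, b = sin(fδ)/sin δ ≈ 1.108.
p = a·p₁ + b·p₂ ≈ (-0.136, -0.715, -0.686); φ = arcsin(p_z) ≈ -43.29°, λ = atan2(p_y, p_x) ≈ -100.74°.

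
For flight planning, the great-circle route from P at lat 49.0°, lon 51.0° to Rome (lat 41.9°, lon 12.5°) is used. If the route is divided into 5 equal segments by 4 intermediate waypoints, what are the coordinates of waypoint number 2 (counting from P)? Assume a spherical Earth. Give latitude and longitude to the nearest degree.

≈ lat 48°, lon 34°

Convert each endpoint to a unit vector on the sphere (x = cos φ cos λ, y = cos φ sin λ, z = sin φ).
The central angle between the endpoints is δ = arccos(p₁·p₂) ≈ 0.482 rad (27.6°).
Interpolate at f = 2/5 with slerp weights a = sin((1−f)δ)/sin δ ≈ 0.615, b = sin(fδ)/sin δ ≈ 0.413.
p = a·p₁ + b·p₂ ≈ (0.554, 0.380, 0.740); φ = arcsin(p_z) ≈ 47.76°, λ = atan2(p_y, p_x) ≈ 34.45°.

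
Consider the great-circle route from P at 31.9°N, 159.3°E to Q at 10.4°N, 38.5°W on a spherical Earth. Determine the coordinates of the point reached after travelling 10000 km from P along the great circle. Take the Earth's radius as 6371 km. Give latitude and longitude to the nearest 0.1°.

≈ 50.4°N, 62.0°W

Write both endpoints as unit vectors p₁, p₂ with components (cos φ cos λ, cos φ sin λ, sin φ).
The central angle between the endpoints is δ = arccos(p₁·p₂) ≈ 2.346 rad (134.4°). The total great-circle distance is δ·R ≈ 2.346 × 6371 ≈ 14945 km, so the target fraction is f = 10000/14945 ≈ 0.669.
Interpolate at f ≈ 0.669 with slerp weights a = sin((1−f)δ)/sin δ ≈ 0.980, b = sin(fδ)/sin δ ≈ 1.400.
p = a·p₁ + b·p₂ ≈ (0.299, -0.563, 0.771); φ = arcsin(p_z) ≈ 50.42°, λ = atan2(p_y, p_x) ≈ -62.04°.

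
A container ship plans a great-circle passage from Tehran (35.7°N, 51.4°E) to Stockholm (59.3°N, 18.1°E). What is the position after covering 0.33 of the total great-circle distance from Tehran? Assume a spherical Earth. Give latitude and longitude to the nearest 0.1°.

≈ (44.4°N, 43.6°E)

Convert each endpoint to a unit vector on the sphere (x = cos φ cos λ, y = cos φ sin λ, z = sin φ).
The central angle between the endpoints is δ = arccos(p₁·p₂) ≈ 0.558 rad (32.0°).
Interpolate at f = 0.33 with slerp weights a = sin((1−f)δ)/sin δ ≈ 0.690, b = sin(fδ)/sin δ ≈ 0.346.
p = a·p₁ + b·p₂ ≈ (0.517, 0.493, 0.700); φ = arcsin(p_z) ≈ 44.41°, λ = atan2(p_y, p_x) ≈ 43.60°.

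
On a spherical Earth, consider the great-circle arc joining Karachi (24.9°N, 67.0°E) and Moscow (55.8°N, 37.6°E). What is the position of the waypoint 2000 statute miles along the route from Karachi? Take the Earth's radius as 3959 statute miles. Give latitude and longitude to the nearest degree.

≈ (49°N, 47°E)

The haversine formula gives a central angle δ ≈ 0.656 rad (37.6°) between the endpoints. The total great-circle distance is δ·R ≈ 0.656 × 3959 ≈ 2597 mi, so the target fraction is f = 2000/2597 ≈ 0.770.
Interpolate at f ≈ 0.770 with slerp weights a = sin((1−f)δ)/sin δ ≈ 0.246, b = sin(fδ)/sin δ ≈ 0.793.
p = a·p₁ + b·p₂ ≈ (0.441, 0.478, 0.760); φ = arcsin(p_z) ≈ 49.46°, λ = atan2(p_y, p_x) ≈ 47.32°.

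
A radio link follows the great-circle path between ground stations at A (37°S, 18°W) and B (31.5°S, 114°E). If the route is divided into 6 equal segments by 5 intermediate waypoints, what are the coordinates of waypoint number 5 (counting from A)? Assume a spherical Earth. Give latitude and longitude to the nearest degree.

The haversine formula gives a central angle δ ≈ 1.712 rad (98.1°) between the endpoints.
Interpolate at f = 5/6 with slerp weights a = sin((1−f)δ)/sin δ ≈ 0.284, b = sin(fδ)/sin δ ≈ 1.000.
p = a·p₁ + b·p₂ ≈ (-0.131, 0.709, -0.693); φ = arcsin(p_z) ≈ -43.91°, λ = atan2(p_y, p_x) ≈ 100.45°.

≈ (44°S, 100°E)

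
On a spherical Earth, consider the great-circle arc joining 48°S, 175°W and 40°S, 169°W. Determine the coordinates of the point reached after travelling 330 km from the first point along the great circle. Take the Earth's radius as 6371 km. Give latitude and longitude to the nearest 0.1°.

≈ 45.4°S, 172.9°W

Write both endpoints as unit vectors p₁, p₂ with components (cos φ cos λ, cos φ sin λ, sin φ).
The central angle between the endpoints is δ = arccos(p₁·p₂) ≈ 0.159 rad (9.1°). The total great-circle distance is δ·R ≈ 0.159 × 6371 ≈ 1010 km, so the target fraction is f = 330/1010 ≈ 0.327.
Interpolate at f ≈ 0.327 with slerp weights a = sin((1−f)δ)/sin δ ≈ 0.675, b = sin(fδ)/sin δ ≈ 0.328.
p = a·p₁ + b·p₂ ≈ (-0.696, -0.087, -0.712); φ = arcsin(p_z) ≈ -45.42°, λ = atan2(p_y, p_x) ≈ -172.86°.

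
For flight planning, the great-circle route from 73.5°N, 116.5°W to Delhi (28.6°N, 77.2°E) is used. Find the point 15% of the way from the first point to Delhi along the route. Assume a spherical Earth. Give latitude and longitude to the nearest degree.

≈ 84°N, 142°W

Write both endpoints as unit vectors p₁, p₂ with components (cos φ cos λ, cos φ sin λ, sin φ).
The central angle between the endpoints is δ = arccos(p₁·p₂) ≈ 1.352 rad (77.5°).
Interpolate at f = 0.15 with slerp weights a = sin((1−f)δ)/sin δ ≈ 0.935, b = sin(fδ)/sin δ ≈ 0.206.
p = a·p₁ + b·p₂ ≈ (-0.078, -0.061, 0.995); φ = arcsin(p_z) ≈ 84.31°, λ = atan2(p_y, p_x) ≈ -142.13°.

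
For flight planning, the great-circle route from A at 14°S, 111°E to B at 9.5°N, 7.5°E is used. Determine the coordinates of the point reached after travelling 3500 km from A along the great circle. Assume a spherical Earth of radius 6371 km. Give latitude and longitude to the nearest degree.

Write both endpoints as unit vectors p₁, p₂ with components (cos φ cos λ, cos φ sin λ, sin φ).
The central angle between the endpoints is δ = arccos(p₁·p₂) ≈ 1.837 rad (105.3°). The total great-circle distance is δ·R ≈ 1.837 × 6371 ≈ 11705 km, so the target fraction is f = 3500/11705 ≈ 0.299.
Interpolate at f ≈ 0.299 with slerp weights a = sin((1−f)δ)/sin δ ≈ 0.995, b = sin(fδ)/sin δ ≈ 0.541.
p = a·p₁ + b·p₂ ≈ (0.183, 0.971, -0.151); φ = arcsin(p_z) ≈ -8.71°, λ = atan2(p_y, p_x) ≈ 79.32°.

≈ 9°S, 79°E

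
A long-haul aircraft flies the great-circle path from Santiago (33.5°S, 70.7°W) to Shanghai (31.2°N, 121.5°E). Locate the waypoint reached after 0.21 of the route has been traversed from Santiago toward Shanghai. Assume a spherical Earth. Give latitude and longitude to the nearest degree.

≈ 32°S, 113°W

From cos δ = sin φ₁ sin φ₂ + cos φ₁ cos φ₂ cos Δλ, the central angle is δ ≈ 2.957 rad (169.4°).
Interpolate at f = 0.21 with slerp weights a = sin((1−f)δ)/sin δ ≈ 3.937, b = sin(fδ)/sin δ ≈ 3.177.
p = a·p₁ + b·p₂ ≈ (-0.335, -0.781, -0.527); φ = arcsin(p_z) ≈ -31.80°, λ = atan2(p_y, p_x) ≈ -113.21°.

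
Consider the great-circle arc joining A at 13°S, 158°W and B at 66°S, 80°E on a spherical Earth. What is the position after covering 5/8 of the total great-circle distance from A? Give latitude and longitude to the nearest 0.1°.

≈ 62.4°S, 163.6°E

Write both endpoints as unit vectors p₁, p₂ with components (cos φ cos λ, cos φ sin λ, sin φ).
The central angle between the endpoints is δ = arccos(p₁·p₂) ≈ 1.575 rad (90.3°).
Interpolate at f = 5/8 with slerp weights a = sin((1−f)δ)/sin δ ≈ 0.557, b = sin(fδ)/sin δ ≈ 0.833.
p = a·p₁ + b·p₂ ≈ (-0.444, 0.130, -0.886); φ = arcsin(p_z) ≈ -62.41°, λ = atan2(p_y, p_x) ≈ 163.65°.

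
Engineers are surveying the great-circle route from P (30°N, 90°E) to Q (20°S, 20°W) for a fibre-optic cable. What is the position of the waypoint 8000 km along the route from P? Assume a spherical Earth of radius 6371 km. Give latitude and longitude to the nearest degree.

The haversine formula gives a central angle δ ≈ 2.037 rad (116.7°) between the endpoints. The total great-circle distance is δ·R ≈ 2.037 × 6371 ≈ 12977 km, so the target fraction is f = 8000/12977 ≈ 0.616.
Interpolate at f ≈ 0.616 with slerp weights a = sin((1−f)δ)/sin δ ≈ 0.788, b = sin(fδ)/sin δ ≈ 1.064.
p = a·p₁ + b·p₂ ≈ (0.940, 0.341, 0.030); φ = arcsin(p_z) ≈ 1.72°, λ = atan2(p_y, p_x) ≈ 19.92°.

≈ (2°N, 20°E)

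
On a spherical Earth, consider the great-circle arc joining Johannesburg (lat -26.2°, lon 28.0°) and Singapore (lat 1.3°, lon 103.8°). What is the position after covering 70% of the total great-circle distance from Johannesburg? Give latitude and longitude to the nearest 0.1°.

Write both endpoints as unit vectors p₁, p₂ with components (cos φ cos λ, cos φ sin λ, sin φ).
The central angle between the endpoints is δ = arccos(p₁·p₂) ≈ 1.359 rad (77.9°).
Interpolate at f = 0.70 with slerp weights a = sin((1−f)δ)/sin δ ≈ 0.406, b = sin(fδ)/sin δ ≈ 0.833.
p = a·p₁ + b·p₂ ≈ (0.123, 0.979, -0.160); φ = arcsin(p_z) ≈ -9.22°, λ = atan2(p_y, p_x) ≈ 82.86°.

≈ lat -9.2°, lon 82.9°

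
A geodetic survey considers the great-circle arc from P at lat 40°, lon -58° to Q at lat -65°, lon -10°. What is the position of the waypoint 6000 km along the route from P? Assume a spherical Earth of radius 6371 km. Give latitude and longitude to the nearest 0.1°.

≈ lat -11.8°, lon -41.8°

Write both endpoints as unit vectors p₁, p₂ with components (cos φ cos λ, cos φ sin λ, sin φ).
The central angle between the endpoints is δ = arccos(p₁·p₂) ≈ 1.945 rad (111.5°). The total great-circle distance is δ·R ≈ 1.945 × 6371 ≈ 12394 km, so the target fraction is f = 6000/12394 ≈ 0.484.
Interpolate at f ≈ 0.484 with slerp weights a = sin((1−f)δ)/sin δ ≈ 0.906, b = sin(fδ)/sin δ ≈ 0.869.
p = a·p₁ + b·p₂ ≈ (0.730, -0.653, -0.205); φ = arcsin(p_z) ≈ -11.82°, λ = atan2(p_y, p_x) ≈ -41.81°.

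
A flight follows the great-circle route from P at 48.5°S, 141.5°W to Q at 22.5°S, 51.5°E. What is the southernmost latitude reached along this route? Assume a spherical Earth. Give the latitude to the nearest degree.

≈ 82°S

The great circle lies in the plane with unit normal n̂ = (p₁ × p₂)/|p₁ × p₂|.
Here n̂_z ≈ -0.145; the vertex latitude is φ_max = arccos|n̂_z| ≈ 81.7°.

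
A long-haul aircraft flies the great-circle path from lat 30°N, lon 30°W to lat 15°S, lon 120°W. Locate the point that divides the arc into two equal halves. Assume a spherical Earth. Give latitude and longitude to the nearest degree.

Write both endpoints as unit vectors p₁, p₂ with components (cos φ cos λ, cos φ sin λ, sin φ).
The central angle between the endpoints is δ = arccos(p₁·p₂) ≈ 1.701 rad (97.4°).
Interpolate at f = 1/2 with slerp weights a = sin((1−f)δ)/sin δ ≈ 0.758, b = sin(fδ)/sin δ ≈ 0.758.
p = a·p₁ + b·p₂ ≈ (0.202, -0.962, 0.183); φ = arcsin(p_z) ≈ 10.53°, λ = atan2(p_y, p_x) ≈ -78.12°.

≈ lat 11°N, lon 78°W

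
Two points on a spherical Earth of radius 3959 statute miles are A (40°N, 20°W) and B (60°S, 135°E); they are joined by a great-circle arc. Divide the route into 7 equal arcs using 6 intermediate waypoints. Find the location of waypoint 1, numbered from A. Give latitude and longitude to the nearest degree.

≈ (20°N, 9°W)

The haversine formula gives a central angle δ ≈ 2.699 rad (154.7°) between the endpoints.
Interpolate at f = 1/7 with slerp weights a = sin((1−f)δ)/sin δ ≈ 1.721, b = sin(fδ)/sin δ ≈ 0.879.
p = a·p₁ + b·p₂ ≈ (0.928, -0.140, 0.345); φ = arcsin(p_z) ≈ 20.18°, λ = atan2(p_y, p_x) ≈ -8.59°.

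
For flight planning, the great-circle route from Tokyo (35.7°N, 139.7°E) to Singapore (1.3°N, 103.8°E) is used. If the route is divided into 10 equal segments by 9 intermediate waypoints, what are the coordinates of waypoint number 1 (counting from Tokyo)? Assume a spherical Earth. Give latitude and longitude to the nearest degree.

The haversine formula gives a central angle δ ≈ 0.835 rad (47.9°) between the endpoints.
Interpolate at f = 1/10 with slerp weights a = sin((1−f)δ)/sin δ ≈ 0.921, b = sin(fδ)/sin δ ≈ 0.113.
p = a·p₁ + b·p₂ ≈ (-0.597, 0.593, 0.540); φ = arcsin(p_z) ≈ 32.68°, λ = atan2(p_y, p_x) ≈ 135.20°.

≈ 33°N, 135°E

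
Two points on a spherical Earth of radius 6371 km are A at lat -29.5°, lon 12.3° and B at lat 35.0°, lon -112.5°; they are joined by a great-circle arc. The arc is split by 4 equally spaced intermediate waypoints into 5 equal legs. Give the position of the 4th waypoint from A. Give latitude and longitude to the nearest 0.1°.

≈ lat 26.9°, lon -82.7°

The haversine formula gives a central angle δ ≈ 2.331 rad (133.6°) between the endpoints.
Interpolate at f = 4/5 with slerp weights a = sin((1−f)δ)/sin δ ≈ 0.621, b = sin(fδ)/sin δ ≈ 1.321.
p = a·p₁ + b·p₂ ≈ (0.114, -0.885, 0.452); φ = arcsin(p_z) ≈ 26.88°, λ = atan2(p_y, p_x) ≈ -82.68°.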